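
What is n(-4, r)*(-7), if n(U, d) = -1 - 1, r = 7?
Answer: 14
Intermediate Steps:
n(U, d) = -2
n(-4, r)*(-7) = -2*(-7) = 14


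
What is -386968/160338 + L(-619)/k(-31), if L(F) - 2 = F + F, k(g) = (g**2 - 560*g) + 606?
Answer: -417906728/168595407 ≈ -2.4788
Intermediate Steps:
k(g) = 606 + g**2 - 560*g
L(F) = 2 + 2*F (L(F) = 2 + (F + F) = 2 + 2*F)
-386968/160338 + L(-619)/k(-31) = -386968/160338 + (2 + 2*(-619))/(606 + (-31)**2 - 560*(-31)) = -386968*1/160338 + (2 - 1238)/(606 + 961 + 17360) = -193484/80169 - 1236/18927 = -193484/80169 - 1236*1/18927 = -193484/80169 - 412/6309 = -417906728/168595407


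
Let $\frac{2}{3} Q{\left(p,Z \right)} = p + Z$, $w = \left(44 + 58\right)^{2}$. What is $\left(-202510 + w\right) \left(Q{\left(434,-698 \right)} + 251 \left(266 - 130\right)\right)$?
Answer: $-6481656440$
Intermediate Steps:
$w = 10404$ ($w = 102^{2} = 10404$)
$Q{\left(p,Z \right)} = \frac{3 Z}{2} + \frac{3 p}{2}$ ($Q{\left(p,Z \right)} = \frac{3 \left(p + Z\right)}{2} = \frac{3 \left(Z + p\right)}{2} = \frac{3 Z}{2} + \frac{3 p}{2}$)
$\left(-202510 + w\right) \left(Q{\left(434,-698 \right)} + 251 \left(266 - 130\right)\right) = \left(-202510 + 10404\right) \left(\left(\frac{3}{2} \left(-698\right) + \frac{3}{2} \cdot 434\right) + 251 \left(266 - 130\right)\right) = - 192106 \left(\left(-1047 + 651\right) + 251 \cdot 136\right) = - 192106 \left(-396 + 34136\right) = \left(-192106\right) 33740 = -6481656440$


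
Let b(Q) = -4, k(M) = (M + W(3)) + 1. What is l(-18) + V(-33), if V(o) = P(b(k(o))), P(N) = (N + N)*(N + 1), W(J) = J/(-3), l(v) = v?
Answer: 6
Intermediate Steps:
W(J) = -J/3 (W(J) = J*(-1/3) = -J/3)
k(M) = M (k(M) = (M - 1/3*3) + 1 = (M - 1) + 1 = (-1 + M) + 1 = M)
P(N) = 2*N*(1 + N) (P(N) = (2*N)*(1 + N) = 2*N*(1 + N))
V(o) = 24 (V(o) = 2*(-4)*(1 - 4) = 2*(-4)*(-3) = 24)
l(-18) + V(-33) = -18 + 24 = 6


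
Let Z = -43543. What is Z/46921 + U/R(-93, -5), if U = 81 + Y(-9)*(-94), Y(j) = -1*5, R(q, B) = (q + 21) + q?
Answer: -33038066/7741965 ≈ -4.2674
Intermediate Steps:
R(q, B) = 21 + 2*q (R(q, B) = (21 + q) + q = 21 + 2*q)
Y(j) = -5
U = 551 (U = 81 - 5*(-94) = 81 + 470 = 551)
Z/46921 + U/R(-93, -5) = -43543/46921 + 551/(21 + 2*(-93)) = -43543*1/46921 + 551/(21 - 186) = -43543/46921 + 551/(-165) = -43543/46921 + 551*(-1/165) = -43543/46921 - 551/165 = -33038066/7741965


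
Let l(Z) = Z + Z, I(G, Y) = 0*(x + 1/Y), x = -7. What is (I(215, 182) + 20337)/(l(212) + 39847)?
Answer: 20337/40271 ≈ 0.50500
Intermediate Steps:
I(G, Y) = 0 (I(G, Y) = 0*(-7 + 1/Y) = 0)
l(Z) = 2*Z
(I(215, 182) + 20337)/(l(212) + 39847) = (0 + 20337)/(2*212 + 39847) = 20337/(424 + 39847) = 20337/40271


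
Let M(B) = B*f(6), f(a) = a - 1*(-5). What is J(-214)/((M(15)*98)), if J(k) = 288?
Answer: 48/2695 ≈ 0.017811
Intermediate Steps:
f(a) = 5 + a (f(a) = a + 5 = 5 + a)
M(B) = 11*B (M(B) = B*(5 + 6) = B*11 = 11*B)
J(-214)/((M(15)*98)) = 288/(((11*15)*98)) = 288/((165*98)) = 288/16170 = 288*(1/16170) = 48/2695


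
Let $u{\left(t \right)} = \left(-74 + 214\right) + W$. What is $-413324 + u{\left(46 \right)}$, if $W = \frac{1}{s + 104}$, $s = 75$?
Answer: $- \frac{73959935}{179} \approx -4.1318 \cdot 10^{5}$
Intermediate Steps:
$W = \frac{1}{179}$ ($W = \frac{1}{75 + 104} = \frac{1}{179} \approx 0.0055866$)
$u{\left(t \right)} = \frac{25061}{179}$ ($u{\left(t \right)} = \left(-74 + 214\right) + \frac{1}{179} = 140 + \frac{1}{179} = \frac{25061}{179}$)
$-413324 + u{\left(46 \right)} = -413324 + \frac{25061}{179} = - \frac{73959935}{179}$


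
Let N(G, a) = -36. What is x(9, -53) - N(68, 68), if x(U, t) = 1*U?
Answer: 45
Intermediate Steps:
x(U, t) = U
x(9, -53) - N(68, 68) = 9 - 1*(-36) = 9 + 36 = 45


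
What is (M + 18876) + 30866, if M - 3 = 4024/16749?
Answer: 833183029/16749 ≈ 49745.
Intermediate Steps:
M = 54271/16749 (M = 3 + 4024/16749 = 54271/16749 ≈ 3.2403)
(M + 18876) + 30866 = (54271/16749 + 18876) + 30866 = 316208395/16749 + 30866 = 833183029/16749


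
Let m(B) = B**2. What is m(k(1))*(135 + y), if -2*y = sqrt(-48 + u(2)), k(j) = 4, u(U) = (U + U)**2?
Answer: 2160 - 32*I*sqrt(2) ≈ 2160.0 - 45.255*I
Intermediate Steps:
u(U) = 4*U**2 (u(U) = (2*U)**2 = 4*U**2)
y = -2*I*sqrt(2) (y = -sqrt(-48 + 4*2**2)/2 = -sqrt(-48 + 4*4)/2 = -sqrt(-48 + 16)/2 = -2*I*sqrt(2) ≈ -2.8284*I)
m(k(1))*(135 + y) = 4**2*(135 - 2*I*sqrt(2)) = 16*(135 - 2*I*sqrt(2)) = 2160 - 32*I*sqrt(2)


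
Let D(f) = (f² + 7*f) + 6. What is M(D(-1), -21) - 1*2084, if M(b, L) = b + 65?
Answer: -2019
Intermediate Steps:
D(f) = 6 + f² + 7*f
M(b, L) = 65 + b
M(D(-1), -21) - 1*2084 = (65 + (6 + (-1)² + 7*(-1))) - 1*2084 = (65 + (6 + 1 - 7)) - 2084 = (65 + 0) - 2084 = 65 - 2084 = -2019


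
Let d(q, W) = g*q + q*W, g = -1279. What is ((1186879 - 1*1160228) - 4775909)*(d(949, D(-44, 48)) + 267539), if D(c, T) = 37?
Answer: 4327139199702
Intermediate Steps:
d(q, W) = -1279*q + W*q (d(q, W) = -1279*q + q*W = -1279*q + W*q)
((1186879 - 1*1160228) - 4775909)*(d(949, D(-44, 48)) + 267539) = ((1186879 - 1*1160228) - 4775909)*(949*(-1279 + 37) + 267539) = ((1186879 - 1160228) - 4775909)*(949*(-1242) + 267539) = (26651 - 4775909)*(-1178658 + 267539) = -4749258*(-911119) = 4327139199702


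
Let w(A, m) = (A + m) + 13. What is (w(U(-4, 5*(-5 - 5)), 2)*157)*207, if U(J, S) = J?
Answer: 357489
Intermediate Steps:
w(A, m) = 13 + A + m
(w(U(-4, 5*(-5 - 5)), 2)*157)*207 = ((13 - 4 + 2)*157)*207 = (11*157)*207 = 1727*207 = 357489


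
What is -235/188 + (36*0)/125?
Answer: -5/4 ≈ -1.2500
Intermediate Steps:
-235/188 + (36*0)/125 = -235*1/188 + 0*(1/125) = -5/4 + 0 = -5/4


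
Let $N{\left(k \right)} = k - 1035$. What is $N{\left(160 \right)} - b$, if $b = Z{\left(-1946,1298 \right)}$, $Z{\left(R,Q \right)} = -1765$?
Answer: $890$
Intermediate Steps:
$b = -1765$
$N{\left(k \right)} = -1035 + k$ ($N{\left(k \right)} = k - 1035 = -1035 + k$)
$N{\left(160 \right)} - b = \left(-1035 + 160\right) - -1765 = -875 + 1765 = 890$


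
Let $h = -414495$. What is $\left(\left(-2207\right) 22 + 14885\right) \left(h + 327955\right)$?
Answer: $2913715260$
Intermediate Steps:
$\left(\left(-2207\right) 22 + 14885\right) \left(h + 327955\right) = \left(\left(-2207\right) 22 + 14885\right) \left(-414495 + 327955\right) = \left(-48554 + 14885\right) \left(-86540\right) = \left(-33669\right) \left(-86540\right) = 2913715260$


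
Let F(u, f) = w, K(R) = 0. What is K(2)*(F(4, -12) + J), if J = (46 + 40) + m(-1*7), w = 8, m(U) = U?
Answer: 0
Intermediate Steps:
F(u, f) = 8
J = 79 (J = (46 + 40) - 1*7 = 86 - 7 = 79)
K(2)*(F(4, -12) + J) = 0*(8 + 79) = 0*87 = 0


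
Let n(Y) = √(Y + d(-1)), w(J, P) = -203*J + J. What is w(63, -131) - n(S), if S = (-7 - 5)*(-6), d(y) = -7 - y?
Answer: -12726 - √66 ≈ -12734.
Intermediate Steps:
S = 72 (S = -12*(-6) = 72)
w(J, P) = -202*J
n(Y) = √(-6 + Y) (n(Y) = √(Y + (-7 - 1*(-1))) = √(Y + (-7 + 1)) = √(Y - 6) = √(-6 + Y))
w(63, -131) - n(S) = -202*63 - √(-6 + 72) = -12726 - √66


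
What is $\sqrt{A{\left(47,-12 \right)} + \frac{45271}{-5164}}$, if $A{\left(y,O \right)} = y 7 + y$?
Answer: $\frac{\sqrt{2448243363}}{2582} \approx 19.163$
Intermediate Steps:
$A{\left(y,O \right)} = 8 y$ ($A{\left(y,O \right)} = 7 y + y = 8 y$)
$\sqrt{A{\left(47,-12 \right)} + \frac{45271}{-5164}} = \sqrt{8 \cdot 47 + \frac{45271}{-5164}} = \sqrt{376 + 45271 \left(- \frac{1}{5164}\right)} = \sqrt{376 - \frac{45271}{5164}} = \sqrt{\frac{1896393}{5164}} = \frac{\sqrt{2448243363}}{2582}$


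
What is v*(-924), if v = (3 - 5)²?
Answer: -3696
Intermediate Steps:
v = 4 (v = (-2)² = 4)
v*(-924) = 4*(-924) = -3696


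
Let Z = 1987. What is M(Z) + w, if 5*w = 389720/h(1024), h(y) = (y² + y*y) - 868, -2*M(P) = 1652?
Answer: -432863160/524071 ≈ -825.96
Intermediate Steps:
M(P) = -826 (M(P) = -½*1652 = -826)
h(y) = -868 + 2*y² (h(y) = (y² + y²) - 868 = 2*y² - 868 = -868 + 2*y²)
w = 19486/524071 (w = (389720/(-868 + 2*1024²))/5 = (389720/(-868 + 2*1048576))/5 = (389720/(-868 + 2097152))/5 = (389720/2096284)/5 = (389720*(1/2096284))/5 = (⅕)*(97430/524071) = 19486/524071 ≈ 0.037182)
M(Z) + w = -826 + 19486/524071 = -432863160/524071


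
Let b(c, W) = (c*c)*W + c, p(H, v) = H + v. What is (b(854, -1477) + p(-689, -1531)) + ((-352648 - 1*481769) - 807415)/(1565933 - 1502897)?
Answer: -16975612513840/15759 ≈ -1.0772e+9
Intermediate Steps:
b(c, W) = c + W*c² (b(c, W) = c²*W + c = W*c² + c = c + W*c²)
(b(854, -1477) + p(-689, -1531)) + ((-352648 - 1*481769) - 807415)/(1565933 - 1502897) = (854*(1 - 1477*854) + (-689 - 1531)) + ((-352648 - 1*481769) - 807415)/(1565933 - 1502897) = (854*(1 - 1261358) - 2220) + ((-352648 - 481769) - 807415)/63036 = (854*(-1261357) - 2220) + (-834417 - 807415)*(1/63036) = (-1077198878 - 2220) - 1641832*1/63036 = -1077201098 - 410458/15759 = -16975612513840/15759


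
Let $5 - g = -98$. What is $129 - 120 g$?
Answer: $-12231$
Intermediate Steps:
$g = 103$ ($g = 5 - -98 = 5 + 98 = 103$)
$129 - 120 g = 129 - 12360 = -12231$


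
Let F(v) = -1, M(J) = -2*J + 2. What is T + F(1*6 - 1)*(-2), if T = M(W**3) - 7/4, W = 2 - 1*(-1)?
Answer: -207/4 ≈ -51.750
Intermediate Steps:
W = 3 (W = 2 + 1 = 3)
M(J) = 2 - 2*J
T = -215/4 (T = (2 - 2*3**3) - 7/4 = (2 - 2*27) - 7*1/4 = (2 - 54) - 7/4 = -52 - 7/4 = -215/4 ≈ -53.750)
T + F(1*6 - 1)*(-2) = -215/4 - 1*(-2) = -215/4 + 2 = -207/4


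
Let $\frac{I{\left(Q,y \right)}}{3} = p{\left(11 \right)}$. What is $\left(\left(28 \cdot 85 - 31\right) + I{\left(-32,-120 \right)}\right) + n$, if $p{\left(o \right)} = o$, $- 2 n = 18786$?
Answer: $-7011$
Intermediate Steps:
$n = -9393$ ($n = \left(- \frac{1}{2}\right) 18786 = -9393$)
$I{\left(Q,y \right)} = 33$ ($I{\left(Q,y \right)} = 3 \cdot 11 = 33$)
$\left(\left(28 \cdot 85 - 31\right) + I{\left(-32,-120 \right)}\right) + n = \left(\left(28 \cdot 85 - 31\right) + 33\right) - 9393 = \left(\left(2380 - 31\right) + 33\right) - 9393 = \left(2349 + 33\right) - 9393 = 2382 - 9393 = -7011$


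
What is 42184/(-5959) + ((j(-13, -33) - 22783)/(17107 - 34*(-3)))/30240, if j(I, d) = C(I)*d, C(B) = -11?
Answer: -1097634697511/155053227672 ≈ -7.0791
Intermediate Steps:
j(I, d) = -11*d
42184/(-5959) + ((j(-13, -33) - 22783)/(17107 - 34*(-3)))/30240 = 42184/(-5959) + ((-11*(-33) - 22783)/(17107 - 34*(-3)))/30240 = 42184*(-1/5959) + ((363 - 22783)/(17107 + 102))*(1/30240) = -42184/5959 - 22420/17209*(1/30240) = -42184/5959 - 22420*1/17209*(1/30240) = -42184/5959 - 22420/17209*1/30240 = -42184/5959 - 1121/26020008 = -1097634697511/155053227672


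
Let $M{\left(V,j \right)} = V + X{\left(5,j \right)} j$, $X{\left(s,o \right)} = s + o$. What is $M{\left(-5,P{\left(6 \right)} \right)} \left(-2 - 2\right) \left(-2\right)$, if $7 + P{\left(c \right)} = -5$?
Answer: $632$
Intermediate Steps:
$P{\left(c \right)} = -12$ ($P{\left(c \right)} = -7 - 5 = -12$)
$X{\left(s,o \right)} = o + s$
$M{\left(V,j \right)} = V + j \left(5 + j\right)$ ($M{\left(V,j \right)} = V + \left(j + 5\right) j = V + \left(5 + j\right) j = V + j \left(5 + j\right)$)
$M{\left(-5,P{\left(6 \right)} \right)} \left(-2 - 2\right) \left(-2\right) = \left(-5 - 12 \left(5 - 12\right)\right) \left(-2 - 2\right) \left(-2\right) = \left(-5 - -84\right) \left(\left(-4\right) \left(-2\right)\right) = \left(-5 + 84\right) 8 = 79 \cdot 8 = 632$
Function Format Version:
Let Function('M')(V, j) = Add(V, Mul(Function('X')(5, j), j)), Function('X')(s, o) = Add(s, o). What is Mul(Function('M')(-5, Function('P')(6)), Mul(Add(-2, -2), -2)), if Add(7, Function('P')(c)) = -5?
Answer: 632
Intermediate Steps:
Function('P')(c) = -12 (Function('P')(c) = Add(-7, -5) = -12)
Function('X')(s, o) = Add(o, s)
Function('M')(V, j) = Add(V, Mul(j, Add(5, j))) (Function('M')(V, j) = Add(V, Mul(Add(j, 5), j)) = Add(V, Mul(Add(5, j), j)) = Add(V, Mul(j, Add(5, j))))
Mul(Function('M')(-5, Function('P')(6)), Mul(Add(-2, -2), -2)) = Mul(Add(-5, Mul(-12, Add(5, -12))), Mul(Add(-2, -2), -2)) = Mul(Add(-5, Mul(-12, -7)), Mul(-4, -2)) = Mul(Add(-5, 84), 8) = Mul(79, 8) = 632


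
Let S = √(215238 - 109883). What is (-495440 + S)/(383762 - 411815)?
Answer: 495440/28053 - √105355/28053 ≈ 17.649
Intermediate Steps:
S = √105355 ≈ 324.58
(-495440 + S)/(383762 - 411815) = (-495440 + √105355)/(383762 - 411815) = (-495440 + √105355)/(-28053) = (-495440 + √105355)*(-1/28053) = 495440/28053 - √105355/28053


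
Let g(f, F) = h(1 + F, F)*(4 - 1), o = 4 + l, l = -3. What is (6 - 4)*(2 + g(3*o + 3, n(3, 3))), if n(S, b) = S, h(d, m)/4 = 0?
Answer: 4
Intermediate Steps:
h(d, m) = 0 (h(d, m) = 4*0 = 0)
o = 1 (o = 4 - 3 = 1)
g(f, F) = 0 (g(f, F) = 0*(4 - 1) = 0*3 = 0)
(6 - 4)*(2 + g(3*o + 3, n(3, 3))) = (6 - 4)*(2 + 0) = 2*2 = 4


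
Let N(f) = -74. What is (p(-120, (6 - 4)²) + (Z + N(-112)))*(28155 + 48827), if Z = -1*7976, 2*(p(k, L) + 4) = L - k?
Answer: -615240144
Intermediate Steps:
p(k, L) = -4 + L/2 - k/2 (p(k, L) = -4 + (L - k)/2 = -4 + (L/2 - k/2) = -4 + L/2 - k/2)
Z = -7976
(p(-120, (6 - 4)²) + (Z + N(-112)))*(28155 + 48827) = ((-4 + (6 - 4)²/2 - ½*(-120)) + (-7976 - 74))*(28155 + 48827) = ((-4 + (½)*2² + 60) - 8050)*76982 = ((-4 + (½)*4 + 60) - 8050)*76982 = ((-4 + 2 + 60) - 8050)*76982 = (58 - 8050)*76982 = -7992*76982 = -615240144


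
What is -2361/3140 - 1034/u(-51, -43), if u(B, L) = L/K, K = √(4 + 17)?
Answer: -2361/3140 + 1034*√21/43 ≈ 109.44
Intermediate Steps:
K = √21 ≈ 4.5826
u(B, L) = L*√21/21 (u(B, L) = L/(√21) = L*(√21/21) = L*√21/21)
-2361/3140 - 1034/u(-51, -43) = -2361/3140 - 1034*(-√21/43) = -2361*1/3140 - 1034*(-√21/43) = -2361/3140 - (-1034)*√21/43 = -2361/3140 + 1034*√21/43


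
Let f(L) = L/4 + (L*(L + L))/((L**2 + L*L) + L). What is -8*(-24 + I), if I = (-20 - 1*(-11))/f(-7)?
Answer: 2976/35 ≈ 85.029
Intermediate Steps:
f(L) = L/4 + 2*L**2/(L + 2*L**2) (f(L) = L*(1/4) + (L*(2*L))/((L**2 + L**2) + L) = L/4 + (2*L**2)/(2*L**2 + L) = L/4 + (2*L**2)/(L + 2*L**2) = L/4 + 2*L**2/(L + 2*L**2))
I = 468/35 (I = (-20 - 1*(-11))/(((1/4)*(-7)*(9 + 2*(-7))/(1 + 2*(-7)))) = (-20 + 11)/(((1/4)*(-7)*(9 - 14)/(1 - 14))) = -9/((1/4)*(-7)*(-5)/(-13)) = -9/((1/4)*(-7)*(-1/13)*(-5)) = -9/(-35/52) = -9*(-52/35) = 468/35 ≈ 13.371)
-8*(-24 + I) = -8*(-24 + 468/35) = -8*(-372/35) = 2976/35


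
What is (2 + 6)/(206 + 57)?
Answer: 8/263 ≈ 0.030418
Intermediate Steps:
(2 + 6)/(206 + 57) = 8/263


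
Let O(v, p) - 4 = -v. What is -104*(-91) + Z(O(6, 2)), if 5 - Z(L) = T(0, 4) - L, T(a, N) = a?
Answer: 9467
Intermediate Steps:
O(v, p) = 4 - v
Z(L) = 5 + L (Z(L) = 5 - (0 - L) = 5 - (-1)*L = 5 + L)
-104*(-91) + Z(O(6, 2)) = -104*(-91) + (5 + (4 - 1*6)) = 9464 + (5 + (4 - 6)) = 9464 + (5 - 2) = 9464 + 3 = 9467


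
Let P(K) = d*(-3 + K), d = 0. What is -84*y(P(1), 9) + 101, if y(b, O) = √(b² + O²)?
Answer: -655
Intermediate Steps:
P(K) = 0 (P(K) = 0*(-3 + K) = 0)
y(b, O) = √(O² + b²)
-84*y(P(1), 9) + 101 = -84*√(9² + 0²) + 101 = -84*√(81 + 0) + 101 = -84*√81 + 101 = -84*9 + 101 = -756 + 101 = -655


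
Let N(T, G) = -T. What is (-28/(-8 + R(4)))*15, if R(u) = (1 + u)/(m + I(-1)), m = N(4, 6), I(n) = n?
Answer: 140/3 ≈ 46.667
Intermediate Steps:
m = -4 (m = -1*4 = -4)
R(u) = -⅕ - u/5 (R(u) = (1 + u)/(-4 - 1) = (1 + u)/(-5) = (1 + u)*(-⅕) = -⅕ - u/5)
(-28/(-8 + R(4)))*15 = (-28/(-8 + (-⅕ - ⅕*4)))*15 = (-28/(-8 + (-⅕ - ⅘)))*15 = (-28/(-8 - 1))*15 = (-28/(-9))*15 = -⅑*(-28)*15 = (28/9)*15 = 140/3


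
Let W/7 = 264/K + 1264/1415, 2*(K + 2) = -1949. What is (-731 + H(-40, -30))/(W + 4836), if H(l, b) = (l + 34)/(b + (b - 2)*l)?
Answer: -6012286041/39810452750 ≈ -0.15102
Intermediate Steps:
K = -1953/2 (K = -2 + (½)*(-1949) = -2 - 1949/2 = -1953/2 ≈ -976.50)
H(l, b) = (34 + l)/(b + l*(-2 + b)) (H(l, b) = (34 + l)/(b + (-2 + b)*l) = (34 + l)/(b + l*(-2 + b)))
W = 573824/131595 (W = 7*(264/(-1953/2) + 1264/1415) = 7*(264*(-2/1953) + 1264*(1/1415)) = 7*(-176/651 + 1264/1415) = 7*(573824/921165) = 573824/131595 ≈ 4.3605)
(-731 + H(-40, -30))/(W + 4836) = (-731 + (34 - 40)/(-30 - 2*(-40) - 30*(-40)))/(573824/131595 + 4836) = (-731 - 6/(-30 + 80 + 1200))/(636967244/131595) = (-731 - 6/1250)*(131595/636967244) = (-731 + (1/1250)*(-6))*(131595/636967244) = (-731 - 3/625)*(131595/636967244) = -456878/625*131595/636967244 = -6012286041/39810452750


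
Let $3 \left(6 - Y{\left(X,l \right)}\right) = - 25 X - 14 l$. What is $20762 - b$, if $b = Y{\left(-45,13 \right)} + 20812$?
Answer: $\frac{775}{3} \approx 258.33$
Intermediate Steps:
$Y{\left(X,l \right)} = 6 + \frac{14 l}{3} + \frac{25 X}{3}$ ($Y{\left(X,l \right)} = 6 - \frac{- 25 X - 14 l}{3} = 6 + \left(\frac{14 l}{3} + \frac{25 X}{3}\right) = 6 + \frac{14 l}{3} + \frac{25 X}{3}$)
$b = \frac{61511}{3}$ ($b = \left(6 + \frac{14}{3} \cdot 13 + \frac{25}{3} \left(-45\right)\right) + 20812 = \left(6 + \frac{182}{3} - 375\right) + 20812 = - \frac{925}{3} + 20812 = \frac{61511}{3} \approx 20504.0$)
$20762 - b = 20762 - \frac{61511}{3} = \frac{775}{3}$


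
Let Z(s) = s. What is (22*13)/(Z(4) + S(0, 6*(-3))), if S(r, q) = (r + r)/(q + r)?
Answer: 143/2 ≈ 71.500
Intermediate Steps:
S(r, q) = 2*r/(q + r) (S(r, q) = (2*r)/(q + r) = 2*r/(q + r))
(22*13)/(Z(4) + S(0, 6*(-3))) = (22*13)/(4 + 2*0/(6*(-3) + 0)) = 286/(4 + 2*0/(-18 + 0)) = 286/(4 + 2*0/(-18)) = 286/(4 + 2*0*(-1/18)) = 286/(4 + 0) = 286/4 = 286*(¼) = 143/2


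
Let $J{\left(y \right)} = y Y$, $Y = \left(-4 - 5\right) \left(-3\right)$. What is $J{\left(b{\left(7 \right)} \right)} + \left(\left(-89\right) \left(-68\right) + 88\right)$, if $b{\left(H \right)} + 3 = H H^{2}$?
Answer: $15320$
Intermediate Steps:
$Y = 27$ ($Y = \left(-9\right) \left(-3\right) = 27$)
$b{\left(H \right)} = -3 + H^{3}$ ($b{\left(H \right)} = -3 + H H^{2} = -3 + H^{3}$)
$J{\left(y \right)} = 27 y$ ($J{\left(y \right)} = y 27 = 27 y$)
$J{\left(b{\left(7 \right)} \right)} + \left(\left(-89\right) \left(-68\right) + 88\right) = 27 \left(-3 + 7^{3}\right) + \left(\left(-89\right) \left(-68\right) + 88\right) = 27 \left(-3 + 343\right) + \left(6052 + 88\right) = 27 \cdot 340 + 6140 = 9180 + 6140 = 15320$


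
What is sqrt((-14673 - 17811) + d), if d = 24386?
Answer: I*sqrt(8098) ≈ 89.989*I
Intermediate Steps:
sqrt((-14673 - 17811) + d) = sqrt((-14673 - 17811) + 24386) = sqrt(-32484 + 24386) = sqrt(-8098) = I*sqrt(8098)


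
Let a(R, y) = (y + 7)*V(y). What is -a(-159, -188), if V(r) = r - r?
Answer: 0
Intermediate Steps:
V(r) = 0
a(R, y) = 0 (a(R, y) = (y + 7)*0 = (7 + y)*0 = 0)
-a(-159, -188) = -1*0 = 0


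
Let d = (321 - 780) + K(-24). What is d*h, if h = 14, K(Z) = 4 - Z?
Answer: -6034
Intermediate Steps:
d = -431 (d = (321 - 780) + (4 - 1*(-24)) = -459 + (4 + 24) = -459 + 28 = -431)
d*h = -431*14 = -6034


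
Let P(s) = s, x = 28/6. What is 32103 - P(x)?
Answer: 96295/3 ≈ 32098.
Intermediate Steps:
x = 14/3 (x = 28*(⅙) = 14/3 ≈ 4.6667)
32103 - P(x) = 32103 - 1*14/3 = 32103 - 14/3 = 96295/3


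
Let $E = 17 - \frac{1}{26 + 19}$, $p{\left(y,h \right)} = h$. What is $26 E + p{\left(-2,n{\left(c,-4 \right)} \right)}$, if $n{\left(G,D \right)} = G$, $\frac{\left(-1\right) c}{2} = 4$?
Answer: $\frac{19504}{45} \approx 433.42$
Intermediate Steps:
$c = -8$ ($c = \left(-2\right) 4 = -8$)
$E = \frac{764}{45}$ ($E = 17 - \frac{1}{45} = \frac{764}{45} \approx 16.978$)
$26 E + p{\left(-2,n{\left(c,-4 \right)} \right)} = 26 \cdot \frac{764}{45} - 8 = \frac{19864}{45} - 8 = \frac{19504}{45}$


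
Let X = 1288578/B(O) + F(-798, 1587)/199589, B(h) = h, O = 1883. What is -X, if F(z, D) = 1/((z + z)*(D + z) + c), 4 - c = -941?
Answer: -6604426114701475/9651052845837 ≈ -684.32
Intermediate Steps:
c = 945 (c = 4 - 1*(-941) = 4 + 941 = 945)
F(z, D) = 1/(945 + 2*z*(D + z)) (F(z, D) = 1/((z + z)*(D + z) + 945) = 1/((2*z)*(D + z) + 945) = 1/(2*z*(D + z) + 945) = 1/(945 + 2*z*(D + z)))
X = 6604426114701475/9651052845837 (X = 1288578/1883 + 1/((945 + 2*(-798)² + 2*1587*(-798))*199589) = 1288578*(1/1883) + (1/199589)/(945 + 2*636804 - 2532852) = 1288578/1883 + (1/199589)/(945 + 1273608 - 2532852) = 1288578/1883 + (1/199589)/(-1258299) = 1288578/1883 - 1/1258299*1/199589 = 1288578/1883 - 1/251142639111 = 6604426114701475/9651052845837 ≈ 684.32)
-X = -1*6604426114701475/9651052845837 = -6604426114701475/9651052845837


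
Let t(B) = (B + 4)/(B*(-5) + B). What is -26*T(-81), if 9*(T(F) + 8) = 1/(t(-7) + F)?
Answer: 4252040/20439 ≈ 208.04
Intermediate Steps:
t(B) = -(4 + B)/(4*B) (t(B) = (4 + B)/(-5*B + B) = (4 + B)/((-4*B)) = (4 + B)*(-1/(4*B)) = -(4 + B)/(4*B))
T(F) = -8 + 1/(9*(-3/28 + F)) (T(F) = -8 + 1/(9*((1/4)*(-4 - 1*(-7))/(-7) + F)) = -8 + 1/(9*((1/4)*(-1/7)*(-4 + 7) + F)) = -8 + 1/(9*((1/4)*(-1/7)*3 + F)) = -8 + 1/(9*(-3/28 + F)))
-26*T(-81) = -104*(61 - 504*(-81))/(9*(-3 + 28*(-81))) = -104*(61 + 40824)/(9*(-3 - 2268)) = -104*40885/(9*(-2271)) = -104*(-1)*40885/(9*2271) = -26*(-163540/20439) = 4252040/20439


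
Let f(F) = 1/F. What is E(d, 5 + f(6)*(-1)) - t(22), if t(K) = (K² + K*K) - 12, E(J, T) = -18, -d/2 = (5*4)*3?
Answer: -974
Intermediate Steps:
d = -120 (d = -2*5*4*3 = -40*3 = -2*60 = -120)
t(K) = -12 + 2*K² (t(K) = (K² + K²) - 12 = 2*K² - 12 = -12 + 2*K²)
E(d, 5 + f(6)*(-1)) - t(22) = -18 - (-12 + 2*22²) = -18 - (-12 + 2*484) = -18 - (-12 + 968) = -18 - 1*956 = -18 - 956 = -974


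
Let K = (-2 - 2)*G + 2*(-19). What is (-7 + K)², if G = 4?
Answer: 3721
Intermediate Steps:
K = -54 (K = (-2 - 2)*4 + 2*(-19) = -4*4 - 38 = -16 - 38 = -54)
(-7 + K)² = (-7 - 54)² = (-61)² = 3721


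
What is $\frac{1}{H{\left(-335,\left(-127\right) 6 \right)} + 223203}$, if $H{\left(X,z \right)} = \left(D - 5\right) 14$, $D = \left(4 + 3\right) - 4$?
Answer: $\frac{1}{223175} \approx 4.4808 \cdot 10^{-6}$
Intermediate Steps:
$D = 3$ ($D = 7 - 4 = 3$)
$H{\left(X,z \right)} = -28$ ($H{\left(X,z \right)} = \left(3 - 5\right) 14 = \left(-2\right) 14 = -28$)
$\frac{1}{H{\left(-335,\left(-127\right) 6 \right)} + 223203} = \frac{1}{-28 + 223203} = \frac{1}{223175}$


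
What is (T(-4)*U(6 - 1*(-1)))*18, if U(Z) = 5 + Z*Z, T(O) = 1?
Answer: 972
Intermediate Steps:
U(Z) = 5 + Z**2
(T(-4)*U(6 - 1*(-1)))*18 = (1*(5 + (6 - 1*(-1))**2))*18 = (1*(5 + (6 + 1)**2))*18 = (1*(5 + 7**2))*18 = (1*(5 + 49))*18 = (1*54)*18 = 54*18 = 972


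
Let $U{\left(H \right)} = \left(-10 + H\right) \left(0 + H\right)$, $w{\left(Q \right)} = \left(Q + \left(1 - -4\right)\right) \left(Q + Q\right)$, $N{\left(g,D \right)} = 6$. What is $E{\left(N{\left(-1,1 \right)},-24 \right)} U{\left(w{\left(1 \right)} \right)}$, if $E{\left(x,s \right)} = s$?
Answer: $-576$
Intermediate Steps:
$w{\left(Q \right)} = 2 Q \left(5 + Q\right)$ ($w{\left(Q \right)} = \left(Q + \left(1 + 4\right)\right) 2 Q = \left(Q + 5\right) 2 Q = \left(5 + Q\right) 2 Q = 2 Q \left(5 + Q\right)$)
$U{\left(H \right)} = H \left(-10 + H\right)$ ($U{\left(H \right)} = \left(-10 + H\right) H = H \left(-10 + H\right)$)
$E{\left(N{\left(-1,1 \right)},-24 \right)} U{\left(w{\left(1 \right)} \right)} = - 24 \cdot 2 \cdot 1 \left(5 + 1\right) \left(-10 + 2 \cdot 1 \left(5 + 1\right)\right) = - 24 \cdot 2 \cdot 1 \cdot 6 \left(-10 + 2 \cdot 1 \cdot 6\right) = - 24 \cdot 12 \left(-10 + 12\right) = - 24 \cdot 12 \cdot 2 = \left(-24\right) 24 = -576$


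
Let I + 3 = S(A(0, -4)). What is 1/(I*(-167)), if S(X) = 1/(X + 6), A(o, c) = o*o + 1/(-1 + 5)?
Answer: 25/11857 ≈ 0.0021085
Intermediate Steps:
A(o, c) = 1/4 + o**2 (A(o, c) = o**2 + 1/4 = 1/4 + o**2)
S(X) = 1/(6 + X)
I = -71/25 (I = -3 + 1/(6 + (1/4 + 0**2)) = -3 + 1/(6 + (1/4 + 0)) = -3 + 1/(6 + 1/4) = -3 + 1/(25/4) = -3 + 4/25 = -71/25 ≈ -2.8400)
1/(I*(-167)) = 1/(-71/25*(-167)) = 1/(11857/25) = 25/11857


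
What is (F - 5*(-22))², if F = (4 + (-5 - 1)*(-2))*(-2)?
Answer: 6084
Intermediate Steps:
F = -32 (F = (4 - 6*(-2))*(-2) = (4 + 12)*(-2) = 16*(-2) = -32)
(F - 5*(-22))² = (-32 - 5*(-22))² = (-32 + 110)² = 78² = 6084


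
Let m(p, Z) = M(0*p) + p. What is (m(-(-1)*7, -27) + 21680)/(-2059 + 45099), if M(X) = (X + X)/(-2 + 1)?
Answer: 21687/43040 ≈ 0.50388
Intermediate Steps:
M(X) = -2*X (M(X) = (2*X)/(-1) = (2*X)*(-1) = -2*X)
m(p, Z) = p (m(p, Z) = -0*p + p = -2*0 + p = 0 + p = p)
(m(-(-1)*7, -27) + 21680)/(-2059 + 45099) = (-(-1)*7 + 21680)/(-2059 + 45099) = (-1*(-7) + 21680)/43040 = (7 + 21680)*(1/43040) = 21687*(1/43040) = 21687/43040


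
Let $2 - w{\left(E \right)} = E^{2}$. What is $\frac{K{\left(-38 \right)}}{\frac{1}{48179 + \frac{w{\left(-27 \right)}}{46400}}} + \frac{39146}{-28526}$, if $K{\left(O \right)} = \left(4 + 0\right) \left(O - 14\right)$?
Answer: $- \frac{414505134808487}{41362700} \approx -1.0021 \cdot 10^{7}$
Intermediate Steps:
$w{\left(E \right)} = 2 - E^{2}$
$K{\left(O \right)} = -56 + 4 O$ ($K{\left(O \right)} = 4 \left(-14 + O\right) = -56 + 4 O$)
$\frac{K{\left(-38 \right)}}{\frac{1}{48179 + \frac{w{\left(-27 \right)}}{46400}}} + \frac{39146}{-28526} = \frac{-56 + 4 \left(-38\right)}{\frac{1}{48179 + \frac{2 - \left(-27\right)^{2}}{46400}}} + \frac{39146}{-28526} = \frac{-56 - 152}{\frac{1}{48179 + \left(2 - 729\right) \frac{1}{46400}}} + 39146 \left(- \frac{1}{28526}\right) = - \frac{208}{\frac{1}{48179 + \left(2 - 729\right) \frac{1}{46400}}} - \frac{19573}{14263} = - \frac{208}{\frac{1}{48179 - \frac{727}{46400}}} - \frac{19573}{14263} = - \frac{208}{\frac{1}{\frac{2235504873}{46400}}} - \frac{19573}{14263} = - \frac{208}{\frac{46400}{2235504873}} - \frac{19573}{14263} = \left(-208\right) \frac{2235504873}{46400} - \frac{19573}{14263} = - \frac{29061563349}{2900} - \frac{19573}{14263} = - \frac{414505134808487}{41362700}$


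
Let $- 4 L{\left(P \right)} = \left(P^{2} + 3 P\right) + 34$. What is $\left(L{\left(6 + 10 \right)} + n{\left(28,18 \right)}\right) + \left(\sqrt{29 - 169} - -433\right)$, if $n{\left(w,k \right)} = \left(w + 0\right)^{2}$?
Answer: $\frac{2265}{2} + 2 i \sqrt{35} \approx 1132.5 + 11.832 i$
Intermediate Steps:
$n{\left(w,k \right)} = w^{2}$
$L{\left(P \right)} = - \frac{17}{2} - \frac{3 P}{4} - \frac{P^{2}}{4}$ ($L{\left(P \right)} = - \frac{\left(P^{2} + 3 P\right) + 34}{4} = - \frac{34 + P^{2} + 3 P}{4} = - \frac{17}{2} - \frac{3 P}{4} - \frac{P^{2}}{4}$)
$\left(L{\left(6 + 10 \right)} + n{\left(28,18 \right)}\right) + \left(\sqrt{29 - 169} - -433\right) = \left(\left(- \frac{17}{2} - \frac{3 \left(6 + 10\right)}{4} - \frac{\left(6 + 10\right)^{2}}{4}\right) + 28^{2}\right) + \left(\sqrt{29 - 169} - -433\right) = \left(\left(- \frac{17}{2} - 12 - \frac{16^{2}}{4}\right) + 784\right) + \left(\sqrt{-140} + 433\right) = \left(\left(- \frac{17}{2} - 12 - 64\right) + 784\right) + \left(2 i \sqrt{35} + 433\right) = \left(\left(- \frac{17}{2} - 12 - 64\right) + 784\right) + \left(433 + 2 i \sqrt{35}\right) = \left(- \frac{169}{2} + 784\right) + \left(433 + 2 i \sqrt{35}\right) = \frac{1399}{2} + \left(433 + 2 i \sqrt{35}\right) = \frac{2265}{2} + 2 i \sqrt{35}$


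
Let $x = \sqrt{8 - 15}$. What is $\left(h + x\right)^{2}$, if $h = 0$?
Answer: $-7$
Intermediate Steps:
$x = i \sqrt{7}$ ($x = \sqrt{-7} = i \sqrt{7} \approx 2.6458 i$)
$\left(h + x\right)^{2} = \left(0 + i \sqrt{7}\right)^{2} = \left(i \sqrt{7}\right)^{2} = -7$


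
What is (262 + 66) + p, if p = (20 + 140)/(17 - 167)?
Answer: 4904/15 ≈ 326.93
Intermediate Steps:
p = -16/15 (p = 160/(-150) = 160*(-1/150) = -16/15 ≈ -1.0667)
(262 + 66) + p = (262 + 66) - 16/15 = 328 - 16/15 = 4904/15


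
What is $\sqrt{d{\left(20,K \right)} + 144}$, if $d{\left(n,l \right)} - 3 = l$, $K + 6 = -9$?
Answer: $2 \sqrt{33} \approx 11.489$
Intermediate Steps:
$K = -15$ ($K = -6 - 9 = -15$)
$d{\left(n,l \right)} = 3 + l$
$\sqrt{d{\left(20,K \right)} + 144} = \sqrt{\left(3 - 15\right) + 144} = \sqrt{-12 + 144} = \sqrt{132} = 2 \sqrt{33}$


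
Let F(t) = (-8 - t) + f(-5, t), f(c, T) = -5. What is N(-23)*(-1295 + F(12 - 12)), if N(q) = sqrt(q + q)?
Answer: -1308*I*sqrt(46) ≈ -8871.3*I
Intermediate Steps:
N(q) = sqrt(2)*sqrt(q) (N(q) = sqrt(2*q) = sqrt(2)*sqrt(q))
F(t) = -13 - t (F(t) = (-8 - t) - 5 = -13 - t)
N(-23)*(-1295 + F(12 - 12)) = (sqrt(2)*sqrt(-23))*(-1295 + (-13 - (12 - 12))) = (sqrt(2)*(I*sqrt(23)))*(-1295 + (-13 - 1*0)) = (I*sqrt(46))*(-1295 + (-13 + 0)) = (I*sqrt(46))*(-1295 - 13) = (I*sqrt(46))*(-1308) = -1308*I*sqrt(46)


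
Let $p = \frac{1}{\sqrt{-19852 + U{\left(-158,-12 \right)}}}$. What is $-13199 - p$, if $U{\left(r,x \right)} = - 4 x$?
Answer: $-13199 + \frac{i \sqrt{4951}}{9902} \approx -13199.0 + 0.007106 i$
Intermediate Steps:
$p = - \frac{i \sqrt{4951}}{9902}$ ($p = \frac{1}{\sqrt{-19852 - -48}} = \frac{1}{\sqrt{-19852 + 48}} = \frac{1}{\sqrt{-19804}} = \frac{1}{2 i \sqrt{4951}} = - \frac{i \sqrt{4951}}{9902} \approx - 0.007106 i$)
$-13199 - p = -13199 - - \frac{i \sqrt{4951}}{9902} = -13199 + \frac{i \sqrt{4951}}{9902}$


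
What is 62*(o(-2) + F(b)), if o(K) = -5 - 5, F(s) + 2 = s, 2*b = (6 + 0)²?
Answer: 372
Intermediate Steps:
b = 18 (b = (6 + 0)²/2 = (½)*6² = (½)*36 = 18)
F(s) = -2 + s
o(K) = -10
62*(o(-2) + F(b)) = 62*(-10 + (-2 + 18)) = 62*(-10 + 16) = 62*6 = 372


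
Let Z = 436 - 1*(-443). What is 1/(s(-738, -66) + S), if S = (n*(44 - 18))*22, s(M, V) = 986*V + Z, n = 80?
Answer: -1/18437 ≈ -5.4239e-5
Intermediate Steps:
Z = 879 (Z = 436 + 443 = 879)
s(M, V) = 879 + 986*V (s(M, V) = 986*V + 879 = 879 + 986*V)
S = 45760 (S = (80*(44 - 18))*22 = (80*26)*22 = 2080*22 = 45760)
1/(s(-738, -66) + S) = 1/((879 + 986*(-66)) + 45760) = 1/((879 - 65076) + 45760) = 1/(-64197 + 45760) = 1/(-18437) = -1/18437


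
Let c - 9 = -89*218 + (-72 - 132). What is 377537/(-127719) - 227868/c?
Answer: 21704480503/2502909243 ≈ 8.6717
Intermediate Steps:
c = -19597 (c = 9 + (-89*218 + (-72 - 132)) = 9 + (-19402 - 204) = 9 - 19606 = -19597)
377537/(-127719) - 227868/c = 377537/(-127719) - 227868/(-19597) = 377537*(-1/127719) - 227868*(-1/19597) = -377537/127719 + 227868/19597 = 21704480503/2502909243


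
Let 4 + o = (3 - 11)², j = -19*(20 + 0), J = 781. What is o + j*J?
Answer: -296720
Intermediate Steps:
j = -380 (j = -19*20 = -380)
o = 60 (o = -4 + (3 - 11)² = -4 + (-8)² = -4 + 64 = 60)
o + j*J = 60 - 380*781 = 60 - 296780 = -296720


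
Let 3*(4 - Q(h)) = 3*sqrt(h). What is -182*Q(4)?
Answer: -364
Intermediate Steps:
Q(h) = 4 - sqrt(h)
-182*Q(4) = -182*(4 - sqrt(4)) = -182*(4 - 1*2) = -182*(4 - 2) = -182*2 = -364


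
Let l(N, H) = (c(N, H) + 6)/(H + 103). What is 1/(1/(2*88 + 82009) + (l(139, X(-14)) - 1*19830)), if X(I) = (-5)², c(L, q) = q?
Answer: -10519680/208602706537 ≈ -5.0429e-5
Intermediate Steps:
X(I) = 25
l(N, H) = (6 + H)/(103 + H) (l(N, H) = (H + 6)/(H + 103) = (6 + H)/(103 + H))
1/(1/(2*88 + 82009) + (l(139, X(-14)) - 1*19830)) = 1/(1/(2*88 + 82009) + ((6 + 25)/(103 + 25) - 1*19830)) = 1/(1/(176 + 82009) + (31/128 - 19830)) = 1/(1/82185 + ((1/128)*31 - 19830)) = 1/(1/82185 + (31/128 - 19830)) = 1/(1/82185 - 2538209/128) = 1/(-208602706537/10519680) = -10519680/208602706537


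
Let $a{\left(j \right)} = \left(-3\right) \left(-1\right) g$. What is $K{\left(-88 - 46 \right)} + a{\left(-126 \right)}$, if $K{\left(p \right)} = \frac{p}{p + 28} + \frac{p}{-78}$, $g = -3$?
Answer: $- \frac{12439}{2067} \approx -6.0179$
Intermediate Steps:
$a{\left(j \right)} = -9$ ($a{\left(j \right)} = \left(-3\right) \left(-1\right) \left(-3\right) = 3 \left(-3\right) = -9$)
$K{\left(p \right)} = - \frac{p}{78} + \frac{p}{28 + p}$ ($K{\left(p \right)} = \frac{p}{28 + p} + p \left(- \frac{1}{78}\right) = \frac{p}{28 + p} - \frac{p}{78} = - \frac{p}{78} + \frac{p}{28 + p}$)
$K{\left(-88 - 46 \right)} + a{\left(-126 \right)} = \frac{\left(-88 - 46\right) \left(50 - \left(-88 - 46\right)\right)}{78 \left(28 - 134\right)} - 9 = \frac{1}{78} \left(-134\right) \frac{1}{28 - 134} \left(50 - -134\right) - 9 = \frac{1}{78} \left(-134\right) \frac{1}{-106} \left(50 + 134\right) - 9 = \frac{1}{78} \left(-134\right) \left(- \frac{1}{106}\right) 184 - 9 = \frac{6164}{2067} - 9 = - \frac{12439}{2067}$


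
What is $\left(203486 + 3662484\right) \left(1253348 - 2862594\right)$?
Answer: $-6221296758620$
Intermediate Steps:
$\left(203486 + 3662484\right) \left(1253348 - 2862594\right) = 3865970 \left(-1609246\right) = -6221296758620$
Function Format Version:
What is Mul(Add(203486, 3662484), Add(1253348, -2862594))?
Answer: -6221296758620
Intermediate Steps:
Mul(Add(203486, 3662484), Add(1253348, -2862594)) = Mul(3865970, -1609246) = -6221296758620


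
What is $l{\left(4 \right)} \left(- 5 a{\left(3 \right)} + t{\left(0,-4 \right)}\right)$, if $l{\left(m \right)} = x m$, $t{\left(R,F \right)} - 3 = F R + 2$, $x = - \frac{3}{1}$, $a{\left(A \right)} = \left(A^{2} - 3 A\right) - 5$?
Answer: $-360$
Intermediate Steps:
$a{\left(A \right)} = -5 + A^{2} - 3 A$
$x = -3$ ($x = \left(-3\right) 1 = -3$)
$t{\left(R,F \right)} = 5 + F R$ ($t{\left(R,F \right)} = 3 + \left(F R + 2\right) = 3 + \left(2 + F R\right) = 5 + F R$)
$l{\left(m \right)} = - 3 m$
$l{\left(4 \right)} \left(- 5 a{\left(3 \right)} + t{\left(0,-4 \right)}\right) = \left(-3\right) 4 \left(- 5 \left(-5 + 3^{2} - 9\right) + \left(5 - 0\right)\right) = - 12 \left(- 5 \left(-5 + 9 - 9\right) + \left(5 + 0\right)\right) = - 12 \left(\left(-5\right) \left(-5\right) + 5\right) = - 12 \left(25 + 5\right) = \left(-12\right) 30 = -360$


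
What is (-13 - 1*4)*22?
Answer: -374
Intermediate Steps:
(-13 - 1*4)*22 = (-13 - 4)*22 = -17*22 = -374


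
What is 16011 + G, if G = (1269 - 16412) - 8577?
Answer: -7709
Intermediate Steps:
G = -23720 (G = -15143 - 8577 = -23720)
16011 + G = 16011 - 23720 = -7709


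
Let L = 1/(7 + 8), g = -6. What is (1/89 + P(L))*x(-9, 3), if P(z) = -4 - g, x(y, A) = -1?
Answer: -179/89 ≈ -2.0112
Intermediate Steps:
L = 1/15 ≈ 0.066667
P(z) = 2 (P(z) = -4 - 1*(-6) = -4 + 6 = 2)
(1/89 + P(L))*x(-9, 3) = (1/89 + 2)*(-1) = (179/89)*(-1) = -179/89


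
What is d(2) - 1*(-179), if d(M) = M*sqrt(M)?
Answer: 179 + 2*sqrt(2) ≈ 181.83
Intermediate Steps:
d(M) = M**(3/2)
d(2) - 1*(-179) = 2**(3/2) - 1*(-179) = 2*sqrt(2) + 179 = 179 + 2*sqrt(2)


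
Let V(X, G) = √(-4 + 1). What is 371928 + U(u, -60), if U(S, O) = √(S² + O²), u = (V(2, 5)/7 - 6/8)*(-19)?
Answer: 371928 + √(2964273 - 60648*I*√3)/28 ≈ 3.7199e+5 - 1.0893*I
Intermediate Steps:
V(X, G) = I*√3 (V(X, G) = √(-3) = I*√3)
u = 57/4 - 19*I*√3/7 (u = ((I*√3)/7 - 6/8)*(-19) = ((I*√3)*(⅐) - 6*⅛)*(-19) = (I*√3/7 - ¾)*(-19) = (-¾ + I*√3/7)*(-19) = 57/4 - 19*I*√3/7 ≈ 14.25 - 4.7013*I)
U(S, O) = √(O² + S²)
371928 + U(u, -60) = 371928 + √((-60)² + (57/4 - 19*I*√3/7)²) = 371928 + √(3600 + (57/4 - 19*I*√3/7)²)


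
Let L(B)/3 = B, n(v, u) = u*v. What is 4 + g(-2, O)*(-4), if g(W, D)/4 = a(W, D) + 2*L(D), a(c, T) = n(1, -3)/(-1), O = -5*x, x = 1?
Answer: 436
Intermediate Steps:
O = -5 (O = -5*1 = -5)
L(B) = 3*B
a(c, T) = 3 (a(c, T) = -3*1/(-1) = -3*(-1) = 3)
g(W, D) = 12 + 24*D (g(W, D) = 4*(3 + 2*(3*D)) = 4*(3 + 6*D) = 12 + 24*D)
4 + g(-2, O)*(-4) = 4 + (12 + 24*(-5))*(-4) = 4 + (12 - 120)*(-4) = 4 - 108*(-4) = 4 + 432 = 436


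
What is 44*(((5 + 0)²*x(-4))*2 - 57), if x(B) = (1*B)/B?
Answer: -308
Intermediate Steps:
x(B) = 1 (x(B) = B/B = 1)
44*(((5 + 0)²*x(-4))*2 - 57) = 44*(((5 + 0)²*1)*2 - 57) = 44*((5²*1)*2 - 57) = 44*((25*1)*2 - 57) = 44*(25*2 - 57) = 44*(50 - 57) = 44*(-7) = -308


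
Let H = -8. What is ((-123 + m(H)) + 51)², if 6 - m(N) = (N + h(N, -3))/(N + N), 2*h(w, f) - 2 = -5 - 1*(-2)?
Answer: 4532641/1024 ≈ 4426.4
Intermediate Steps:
h(w, f) = -½ (h(w, f) = 1 + (-5 - 1*(-2))/2 = 1 + (-5 + 2)/2 = 1 + (½)*(-3) = 1 - 3/2 = -½)
m(N) = 6 - (-½ + N)/(2*N) (m(N) = 6 - (N - ½)/(N + N) = 6 - (-½ + N)/(2*N))
((-123 + m(H)) + 51)² = ((-123 + (¼)*(1 + 22*(-8))/(-8)) + 51)² = ((-123 + (¼)*(-⅛)*(1 - 176)) + 51)² = ((-123 + (¼)*(-⅛)*(-175)) + 51)² = ((-123 + 175/32) + 51)² = (-3761/32 + 51)² = (-2129/32)² = 4532641/1024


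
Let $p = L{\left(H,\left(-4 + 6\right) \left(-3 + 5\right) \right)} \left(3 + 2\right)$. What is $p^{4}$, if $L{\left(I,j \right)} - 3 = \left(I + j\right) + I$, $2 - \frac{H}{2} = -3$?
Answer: $332150625$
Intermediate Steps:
$H = 10$ ($H = 4 - -6 = 4 + 6 = 10$)
$L{\left(I,j \right)} = 3 + j + 2 I$ ($L{\left(I,j \right)} = 3 + \left(\left(I + j\right) + I\right) = 3 + \left(j + 2 I\right) = 3 + j + 2 I$)
$p = 135$ ($p = \left(3 + \left(-4 + 6\right) \left(-3 + 5\right) + 2 \cdot 10\right) \left(3 + 2\right) = \left(3 + 2 \cdot 2 + 20\right) 5 = \left(3 + 4 + 20\right) 5 = 27 \cdot 5 = 135$)
$p^{4} = 135^{4} = 332150625$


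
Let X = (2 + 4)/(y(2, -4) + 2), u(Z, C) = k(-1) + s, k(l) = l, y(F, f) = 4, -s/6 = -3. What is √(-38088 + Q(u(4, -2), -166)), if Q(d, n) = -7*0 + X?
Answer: I*√38087 ≈ 195.16*I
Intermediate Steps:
s = 18 (s = -6*(-3) = 18)
u(Z, C) = 17 (u(Z, C) = -1 + 18 = 17)
X = 1 (X = (2 + 4)/(4 + 2) = 6/6 = 6*(⅙) = 1)
Q(d, n) = 1 (Q(d, n) = -7*0 + 1 = 0 + 1 = 1)
√(-38088 + Q(u(4, -2), -166)) = √(-38088 + 1) = √(-38087) = I*√38087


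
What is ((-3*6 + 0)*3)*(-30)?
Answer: 1620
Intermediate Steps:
((-3*6 + 0)*3)*(-30) = ((-18 + 0)*3)*(-30) = -18*3*(-30) = -54*(-30) = 1620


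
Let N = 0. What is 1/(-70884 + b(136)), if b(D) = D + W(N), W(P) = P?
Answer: -1/70748 ≈ -1.4135e-5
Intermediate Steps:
b(D) = D (b(D) = D + 0 = D)
1/(-70884 + b(136)) = 1/(-70884 + 136) = 1/(-70748) = -1/70748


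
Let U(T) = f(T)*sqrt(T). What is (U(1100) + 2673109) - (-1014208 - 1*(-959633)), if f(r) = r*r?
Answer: 2727684 + 12100000*sqrt(11) ≈ 4.2859e+7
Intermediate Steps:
f(r) = r**2
U(T) = T**(5/2) (U(T) = T**2*sqrt(T) = T**(5/2))
(U(1100) + 2673109) - (-1014208 - 1*(-959633)) = (1100**(5/2) + 2673109) - (-1014208 - 1*(-959633)) = (12100000*sqrt(11) + 2673109) - (-1014208 + 959633) = (2673109 + 12100000*sqrt(11)) - 1*(-54575) = (2673109 + 12100000*sqrt(11)) + 54575 = 2727684 + 12100000*sqrt(11)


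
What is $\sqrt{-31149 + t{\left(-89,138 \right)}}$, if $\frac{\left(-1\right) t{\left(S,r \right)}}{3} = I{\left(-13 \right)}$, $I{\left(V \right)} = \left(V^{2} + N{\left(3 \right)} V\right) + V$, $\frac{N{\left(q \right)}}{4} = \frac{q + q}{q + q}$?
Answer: $i \sqrt{31461} \approx 177.37 i$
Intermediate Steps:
$N{\left(q \right)} = 4$ ($N{\left(q \right)} = 4 \frac{q + q}{q + q} = 4 \frac{2 q}{2 q} = 4 \cdot 2 q \frac{1}{2 q} = 4 \cdot 1 = 4$)
$I{\left(V \right)} = V^{2} + 5 V$ ($I{\left(V \right)} = \left(V^{2} + 4 V\right) + V = V^{2} + 5 V$)
$t{\left(S,r \right)} = -312$ ($t{\left(S,r \right)} = - 3 \left(- 13 \left(5 - 13\right)\right) = - 3 \left(\left(-13\right) \left(-8\right)\right) = \left(-3\right) 104 = -312$)
$\sqrt{-31149 + t{\left(-89,138 \right)}} = \sqrt{-31149 - 312} = \sqrt{-31461} = i \sqrt{31461}$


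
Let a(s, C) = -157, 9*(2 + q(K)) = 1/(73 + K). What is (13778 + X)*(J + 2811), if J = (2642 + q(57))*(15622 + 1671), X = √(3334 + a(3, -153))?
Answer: 367996082314507/585 + 53417924563*√353/390 ≈ 6.3163e+11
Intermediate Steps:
q(K) = -2 + 1/(9*(73 + K))
X = 3*√353 (X = √(3334 - 157) = √3177 = 3*√353 ≈ 56.365)
J = 53414635693/1170 (J = (2642 + (-1313 - 18*57)/(9*(73 + 57)))*(15622 + 1671) = (2642 + (⅑)*(-1313 - 1026)/130)*17293 = (2642 + (⅑)*(1/130)*(-2339))*17293 = (2642 - 2339/1170)*17293 = (3088801/1170)*17293 = 53414635693/1170 ≈ 4.5654e+7)
(13778 + X)*(J + 2811) = (13778 + 3*√353)*(53414635693/1170 + 2811) = (13778 + 3*√353)*(53417924563/1170) = 367996082314507/585 + 53417924563*√353/390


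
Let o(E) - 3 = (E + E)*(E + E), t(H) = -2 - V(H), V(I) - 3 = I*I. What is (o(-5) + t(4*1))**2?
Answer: 6724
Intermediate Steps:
V(I) = 3 + I**2 (V(I) = 3 + I*I = 3 + I**2)
t(H) = -5 - H**2 (t(H) = -2 - (3 + H**2) = -2 + (-3 - H**2) = -5 - H**2)
o(E) = 3 + 4*E**2 (o(E) = 3 + (E + E)*(E + E) = 3 + (2*E)*(2*E) = 3 + 4*E**2)
(o(-5) + t(4*1))**2 = ((3 + 4*(-5)**2) + (-5 - (4*1)**2))**2 = ((3 + 4*25) + (-5 - 1*4**2))**2 = ((3 + 100) + (-5 - 1*16))**2 = (103 + (-5 - 16))**2 = (103 - 21)**2 = 82**2 = 6724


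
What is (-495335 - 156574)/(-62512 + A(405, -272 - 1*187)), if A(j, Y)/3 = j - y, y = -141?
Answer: 651909/60874 ≈ 10.709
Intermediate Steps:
A(j, Y) = 423 + 3*j (A(j, Y) = 3*(j - 1*(-141)) = 3*(j + 141) = 3*(141 + j) = 423 + 3*j)
(-495335 - 156574)/(-62512 + A(405, -272 - 1*187)) = (-495335 - 156574)/(-62512 + (423 + 3*405)) = -651909/(-62512 + (423 + 1215)) = -651909/(-62512 + 1638) = -651909/(-60874) = -651909*(-1/60874) = 651909/60874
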